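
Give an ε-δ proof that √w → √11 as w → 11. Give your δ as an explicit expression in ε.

δ = min(11, √11·ε)

Let ε > 0. We want δ > 0 such that 0 < |w − 11| < δ implies |√w − √11| < ε.
Rationalise: √w − √11 = (w − 11)/(√w + √11), so |√w − √11| = |w − 11|/(√w + √11).
Restrict δ ≤ 11 so that |w − 11| < 11 forces w > 0, and then √w + √11 > √11.
Hence |√w − √11| < |w − 11|/√11, which is < ε once |w − 11| < √11·ε.
Take δ = min(11, √11·ε). If 0 < |w − 11| < δ then w > 0 and |√w − √11| < |w − 11|/√11 < ε.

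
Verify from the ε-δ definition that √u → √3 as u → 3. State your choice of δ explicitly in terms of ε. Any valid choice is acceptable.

δ = min(3, √3·ε)

Let ε > 0. We want δ > 0 such that 0 < |u − 3| < δ implies |√u − √3| < ε.
Multiplying by the conjugate, |√u − √3| = |u − 3|/(√u + √3).
Restrict δ ≤ 3 so that |u − 3| < 3 forces u > 0, and then √u + √3 > √3.
Hence |√u − √3| < |u − 3|/√3, which is < ε once |u − 3| < √3·ε.
Take δ = min(3, √3·ε). If 0 < |u − 3| < δ then u > 0 and |√u − √3| < |u − 3|/√3 < ε.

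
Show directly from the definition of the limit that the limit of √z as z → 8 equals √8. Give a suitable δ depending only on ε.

Suppose ε > 0. We want δ > 0 such that 0 < |z − 8| < δ implies |√z − √8| < ε.
Multiplying by the conjugate, |√z − √8| = |z − 8|/(√z + √8).
Restrict δ ≤ 8 so that |z − 8| < 8 forces z > 0, and then √z + √8 > √8.
Hence |√z − √8| < |z − 8|/√8, which is < ε once |z − 8| < √8·ε.
Take δ = min(8, √8·ε). If 0 < |z − 8| < δ then z > 0 and |√z − √8| < |z − 8|/√8 < ε.

δ = min(8, √8·ε)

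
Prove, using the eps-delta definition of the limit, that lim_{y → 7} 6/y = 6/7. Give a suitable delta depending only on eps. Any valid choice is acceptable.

delta = min(7/2, (49/12)eps)

Let eps > 0 be given. We seek delta > 0 such that 0 < |y − 7| < delta implies |6/y − (6/7)| < eps.
|6/y − (6/7)| = 6·|7 − y|/(7·|y|) = 6|y − 7|/(7|y|).
Require delta ≤ 7/2 so that |y| > 7 − 7/2 = 7/2, hence 7|y| > 49/2.
Then |6/y − (6/7)| < 6|y − 7|/(49/2), which is < eps when |y − 7| < (49/12)eps.
Take delta = min(7/2, (49/12)eps). Then 0 < |y − 7| < delta gives both |y − 7| < 7/2 and |y − 7| < (49/12)eps, so |6/y − (6/7)| < eps.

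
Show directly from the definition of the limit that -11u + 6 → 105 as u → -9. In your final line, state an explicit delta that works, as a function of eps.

delta = eps/11

Let eps > 0 be given. We need delta > 0 so that 0 < |u + 9| < delta implies |(-11u + 6) − 105| < eps.
Since (-11u + 6) − 105 = -11(u + 9), we have |(-11u + 6) − 105| = 11|u + 9|.
Thus it suffices that |u + 9| < eps/11.
Take delta = eps/11. If 0 < |u + 9| < delta then |(-11u + 6) − 105| = 11|u + 9| < 11·(eps/11) = eps.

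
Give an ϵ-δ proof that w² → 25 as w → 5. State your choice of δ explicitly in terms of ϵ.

δ = min(1, ϵ/11)

Fix ϵ > 0. We seek δ > 0 with 0 < |w − 5| < δ ⇒ |w² − 25| < ϵ.
Factor: w² − 25 = (w − 5)(w + 5), so |w² − 25| = |w − 5|·|w + 5|.
Impose δ ≤ 1 so that |w| < 6; then |w + 5| ≤ 11.
Hence |w² − 25| ≤ 11|w − 5|, which is < ϵ once |w − 5| < ϵ/11.
Take δ = min(1, ϵ/11). If 0 < |w − 5| < δ then both bounds hold and |w² − 25| ≤ 11|w − 5| < 11·(ϵ/11) = ϵ.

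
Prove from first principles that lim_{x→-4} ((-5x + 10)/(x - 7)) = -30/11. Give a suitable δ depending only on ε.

Fix ε > 0. We want δ > 0 with 0 < |x + 4| < δ ⇒ |(-5x + 10)/(x - 7) + 30/11| < ε.
Combining over a common denominator, (-5x + 10)/(x - 7) + 30/11 = [(-5x + 10)·(-11) − 30·(x - 7)] / [(-11)·(x - 7)] = 25(x + 4) / ((-11)(x - 7)).
So |(-5x + 10)/(x - 7) + 30/11| = 25|x + 4| / (11·|x − 7|).
Require δ ≤ 11/2, so |x − 7| ≥ |-11| − |x + 4| > 11 − 11/2 = 11/2.
Hence |(-5x + 10)/(x - 7) + 30/11| < 25|x + 4|/(11·(11/2)) = (50/121)|x + 4|, which is < ε once |x + 4| < (121/50)ε.
Take δ = min(11/2, (121/50)ε). Then 0 < |x + 4| < δ forces both bounds, so |(-5x + 10)/(x - 7) + 30/11| < ε.

δ = min(11/2, (121/50)ε)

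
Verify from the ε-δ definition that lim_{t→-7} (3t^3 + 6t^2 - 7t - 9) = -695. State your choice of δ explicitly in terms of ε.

δ = min(1, ε/410)

Let ε > 0 be given. We want δ > 0 such that 0 < |t + 7| < δ implies |(3t^3 + 6t^2 - 7t - 9) + 695| < ε.
(3t^3 + 6t^2 - 7t - 9) + 695 = 3t^3 + 6t^2 - 7t + 686 = (t + 7)(3t^2 - 15t + 98).
So |(3t^3 + 6t^2 - 7t - 9) + 695| = |t + 7|·|3t^2 - 15t + 98|.
Require δ ≤ 1. Then |t + 7| < 1 gives |t| < 8, and by the triangle inequality |3t^2 - 15t + 98| ≤ 3·8^2 + 15·8 + 98 = 410.
Hence |(3t^3 + 6t^2 - 7t - 9) + 695| ≤ 410|t + 7| < ε provided |t + 7| < ε/410.
Take δ = min(1, ε/410). Then 0 < |t + 7| < δ gives both |t + 7| < 1 and |t + 7| < ε/410, so |(3t^3 + 6t^2 - 7t - 9) + 695| < ε.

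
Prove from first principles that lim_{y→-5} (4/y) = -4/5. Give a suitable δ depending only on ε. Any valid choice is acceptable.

δ = min(5/2, (25/8)ε)

Fix ε > 0. We seek δ > 0 such that 0 < |y + 5| < δ implies |4/y + 4/5| < ε.
|4/y + 4/5| = 4·|-5 − y|/(5·|y|) = 4|y + 5|/(5|y|).
Restrict δ ≤ 5/2. Then |y + 5| < 5/2 gives |y| > 5/2, so 5|y| > 25/2.
Then |4/y + 4/5| < 4|y + 5|/(25/2), which is < ε when |y + 5| < (25/8)ε.
Take δ = min(5/2, (25/8)ε). Then 0 < |y + 5| < δ gives both |y + 5| < 5/2 and |y + 5| < (25/8)ε, so |4/y + 4/5| < ε.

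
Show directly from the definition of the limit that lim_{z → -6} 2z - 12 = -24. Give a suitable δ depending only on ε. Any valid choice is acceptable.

Fix ε > 0. We need δ > 0 so that 0 < |z + 6| < δ implies |(2z - 12) + 24| < ε.
Since (2z - 12) + 24 = 2(z + 6), we have |(2z - 12) + 24| = 2|z + 6|.
Thus it suffices that |z + 6| < ε/2.
Take δ = ε/2. If 0 < |z + 6| < δ then |(2z - 12) + 24| = 2|z + 6| < 2·(ε/2) = ε.

δ = ε/2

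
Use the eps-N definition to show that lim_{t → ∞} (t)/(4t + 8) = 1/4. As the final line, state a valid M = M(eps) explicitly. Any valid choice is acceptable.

M = (1/2)/eps

Suppose eps > 0. We seek M > 0 such that t > M implies |(t)/(4t + 8) − (1/4)| < eps.
(t)/(4t + 8) − (1/4) = (4(t) − (4t + 8)) / (4(4t + 8)) = -8/(4(4t + 8)).
For t > 0 we have 4t + 8 > 4t, so |(t)/(4t + 8) − (1/4)| = 8/(4(4t + 8)) < 8/(4·4t) = (1/2)/t.
Thus |(t)/(4t + 8) − (1/4)| < eps whenever t > (1/2)/eps.
Take M = (1/2)/eps. If t > M then |(t)/(4t + 8) − (1/4)| < (1/2)/t < eps.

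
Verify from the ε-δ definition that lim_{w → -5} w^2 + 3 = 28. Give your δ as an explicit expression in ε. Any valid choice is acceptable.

δ = min(2, ε/12)

Let ε > 0. We want δ > 0 such that 0 < |w + 5| < δ implies |(w^2 + 3) − 28| < ε.
(w^2 + 3) − 28 = w^2 - 25 = (w + 5)(w - 5).
So |(w^2 + 3) − 28| = |w + 5|·|w - 5|.
Require δ ≤ 2. Then |w + 5| < 2 gives |w| < 7, and by the triangle inequality |w - 5| ≤ 7 + 5 = 12.
Hence |(w^2 + 3) − 28| ≤ 12|w + 5| < ε provided |w + 5| < ε/12.
Take δ = min(2, ε/12). Then 0 < |w + 5| < δ gives both |w + 5| < 2 and |w + 5| < ε/12, so |(w^2 + 3) − 28| < ε.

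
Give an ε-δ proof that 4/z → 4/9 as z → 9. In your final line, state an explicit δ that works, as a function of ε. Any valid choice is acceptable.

Let ε > 0. We seek δ > 0 such that 0 < |z − 9| < δ implies |4/z − (4/9)| < ε.
|4/z − (4/9)| = 4·|9 − z|/(9·|z|) = 4|z − 9|/(9|z|).
Require δ ≤ 9/2 so that |z| > 9 − 9/2 = 9/2, hence 9|z| > 81/2.
Then |4/z − (4/9)| < 4|z − 9|/(81/2), which is < ε when |z − 9| < (81/8)ε.
Take δ = min(9/2, (81/8)ε). Then 0 < |z − 9| < δ gives both |z − 9| < 9/2 and |z − 9| < (81/8)ε, so |4/z − (4/9)| < ε.

δ = min(9/2, (81/8)ε)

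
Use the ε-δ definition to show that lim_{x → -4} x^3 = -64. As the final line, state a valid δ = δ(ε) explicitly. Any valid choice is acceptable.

Let ε > 0. We seek δ > 0 with 0 < |x + 4| < δ ⇒ |x^3 + 64| < ε.
Factor: x^3 + 64 = (x + 4)(x^2 - 4x + 16), so |x^3 + 64| = |x + 4|·|x^2 - 4x + 16|.
Impose δ ≤ 1 so that |x| < 5; then |x^2 - 4x + 16| ≤ 61.
Hence |x^3 + 64| ≤ 61|x + 4|, which is < ε once |x + 4| < ε/61.
Take δ = min(1, ε/61). If 0 < |x + 4| < δ then both bounds hold and |x^3 + 64| ≤ 61|x + 4| < 61·(ε/61) = ε.

δ = min(1, ε/61)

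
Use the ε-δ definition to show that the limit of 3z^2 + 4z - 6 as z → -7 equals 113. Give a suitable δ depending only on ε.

Let ε > 0. We want δ > 0 such that 0 < |z + 7| < δ implies |(3z^2 + 4z - 6) − 113| < ε.
(3z^2 + 4z - 6) − 113 = 3z^2 + 4z - 119 = (z + 7)(3z - 17).
So |(3z^2 + 4z - 6) − 113| = |z + 7|·|3z - 17|.
Require δ ≤ 1. Then |z + 7| < 1 gives |z| < 8, and by the triangle inequality |3z - 17| ≤ 3·8 + 17 = 41.
Hence |(3z^2 + 4z - 6) − 113| ≤ 41|z + 7| < ε provided |z + 7| < ε/41.
Choosing δ = min(1, ε/41) ensures both conditions, hence |(3z^2 + 4z - 6) − 113| < ε.

δ = min(1, ε/41)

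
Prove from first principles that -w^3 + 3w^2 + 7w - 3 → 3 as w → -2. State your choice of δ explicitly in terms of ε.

Let ε > 0 be given. We want δ > 0 such that 0 < |w + 2| < δ implies |(-w^3 + 3w^2 + 7w - 3) − 3| < ε.
(-w^3 + 3w^2 + 7w - 3) − 3 = -w^3 + 3w^2 + 7w - 6 = (w + 2)(-w^2 + 5w - 3).
So |(-w^3 + 3w^2 + 7w - 3) − 3| = |w + 2|·|-w^2 + 5w - 3|.
Assume first that |w + 2| < 1, so |w| < 3. Then |-w^2 + 5w - 3| ≤ 3^2 + 5·3 + 3 = 27.
Hence |(-w^3 + 3w^2 + 7w - 3) − 3| ≤ 27|w + 2| < ε provided |w + 2| < ε/27.
Take δ = min(1, ε/27). Then 0 < |w + 2| < δ gives both |w + 2| < 1 and |w + 2| < ε/27, so |(-w^3 + 3w^2 + 7w - 3) − 3| < ε.

δ = min(1, ε/27)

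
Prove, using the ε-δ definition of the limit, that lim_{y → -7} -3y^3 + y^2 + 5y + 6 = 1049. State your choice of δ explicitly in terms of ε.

δ = min(2, ε/590)

Let ε > 0 be given. We want δ > 0 such that 0 < |y + 7| < δ implies |(-3y^3 + y^2 + 5y + 6) − 1049| < ε.
(-3y^3 + y^2 + 5y + 6) − 1049 = -3y^3 + y^2 + 5y - 1043 = (y + 7)(-3y^2 + 22y - 149).
So |(-3y^3 + y^2 + 5y + 6) − 1049| = |y + 7|·|-3y^2 + 22y - 149|.
Assume first that |y + 7| < 2, so |y| < 9. Then |-3y^2 + 22y - 149| ≤ 3·9^2 + 22·9 + 149 = 590.
Hence |(-3y^3 + y^2 + 5y + 6) − 1049| ≤ 590|y + 7| < ε provided |y + 7| < ε/590.
Choosing δ = min(2, ε/590) ensures both conditions, hence |(-3y^3 + y^2 + 5y + 6) − 1049| < ε.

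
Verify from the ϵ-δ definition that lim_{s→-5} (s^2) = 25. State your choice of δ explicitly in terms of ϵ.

Let ϵ > 0 be given. We seek δ > 0 with 0 < |s + 5| < δ ⇒ |s^2 − 25| < ϵ.
Factor: s^2 − 25 = (s + 5)(s - 5), so |s^2 − 25| = |s + 5|·|s - 5|.
Impose δ ≤ 1 so that |s| < 6; then |s - 5| ≤ 11.
Hence |s^2 − 25| ≤ 11|s + 5|, which is < ϵ once |s + 5| < ϵ/11.
Take δ = min(1, ϵ/11). If 0 < |s + 5| < δ then both bounds hold and |s^2 − 25| ≤ 11|s + 5| < 11·(ϵ/11) = ϵ.

δ = min(1, ϵ/11)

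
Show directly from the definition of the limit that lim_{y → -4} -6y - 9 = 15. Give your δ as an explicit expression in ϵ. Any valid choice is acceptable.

δ = ϵ/6

Let ϵ > 0 be given. We need δ > 0 so that 0 < |y + 4| < δ implies |(-6y - 9) − 15| < ϵ.
|(-6y - 9) − 15| = |-6y - 24| = 6|y + 4|.
Thus it suffices that |y + 4| < ϵ/6.
Choosing δ = ϵ/6 gives |(-6y - 9) − 15| = 6|y + 4| < ϵ whenever |y + 4| < δ.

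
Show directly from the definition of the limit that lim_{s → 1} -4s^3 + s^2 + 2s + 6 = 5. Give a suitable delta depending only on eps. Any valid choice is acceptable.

delta = min(1, eps/23)

Let eps > 0. We want delta > 0 such that 0 < |s − 1| < delta implies |(-4s^3 + s^2 + 2s + 6) − 5| < eps.
(-4s^3 + s^2 + 2s + 6) − 5 = -4s^3 + s^2 + 2s + 1 = (s − 1)(-4s^2 - 3s - 1).
So |(-4s^3 + s^2 + 2s + 6) − 5| = |s − 1|·|-4s^2 - 3s - 1|.
Assume first that |s − 1| < 1, so |s| < 2. Then |-4s^2 - 3s - 1| ≤ 4·2^2 + 3·2 + 1 = 23.
Hence |(-4s^3 + s^2 + 2s + 6) − 5| ≤ 23|s − 1| < eps provided |s − 1| < eps/23.
Choosing delta = min(1, eps/23) ensures both conditions, hence |(-4s^3 + s^2 + 2s + 6) − 5| < eps.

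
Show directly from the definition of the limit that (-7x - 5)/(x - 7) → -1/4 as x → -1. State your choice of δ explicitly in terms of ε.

Let ε > 0. We want δ > 0 with 0 < |x + 1| < δ ⇒ |(-7x - 5)/(x - 7) + 1/4| < ε.
Combining over a common denominator, (-7x - 5)/(x - 7) + 1/4 = [(-7x - 5)·(-8) − 2·(x - 7)] / [(-8)·(x - 7)] = 54(x + 1) / ((-8)(x - 7)).
So |(-7x - 5)/(x - 7) + 1/4| = 54|x + 1| / (8·|x − 7|).
Restrict δ ≤ 4. Then |x + 1| < 4 gives |x − 7| = |(x + 1) + (-8)| ≥ 8 − 4 = 4.
Hence |(-7x - 5)/(x - 7) + 1/4| < 54|x + 1|/(8·4) = (27/16)|x + 1|, which is < ε once |x + 1| < (16/27)ε.
Take δ = min(4, (16/27)ε). Then 0 < |x + 1| < δ forces both bounds, so |(-7x - 5)/(x - 7) + 1/4| < ε.

δ = min(4, (16/27)ε)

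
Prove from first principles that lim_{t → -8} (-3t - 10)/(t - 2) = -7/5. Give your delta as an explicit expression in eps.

Fix eps > 0. We want delta > 0 with 0 < |t + 8| < delta ⇒ |(-3t - 10)/(t - 2) + 7/5| < eps.
Combining over a common denominator, (-3t - 10)/(t - 2) + 7/5 = [(-3t - 10)·(-10) − 14·(t - 2)] / [(-10)·(t - 2)] = 16(t + 8) / ((-10)(t - 2)).
So |(-3t - 10)/(t - 2) + 7/5| = 16|t + 8| / (10·|t − 2|).
Restrict delta ≤ 5. Then |t + 8| < 5 gives |t − 2| = |(t + 8) + (-10)| ≥ 10 − 5 = 5.
Hence |(-3t - 10)/(t - 2) + 7/5| < 16|t + 8|/(10·5) = (8/25)|t + 8|, which is < eps once |t + 8| < (25/8)eps.
Take delta = min(5, (25/8)eps). Then 0 < |t + 8| < delta forces both bounds, so |(-3t - 10)/(t - 2) + 7/5| < eps.

delta = min(5, (25/8)eps)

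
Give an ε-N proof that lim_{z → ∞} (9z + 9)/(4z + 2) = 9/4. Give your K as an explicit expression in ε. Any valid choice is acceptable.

Suppose ε > 0. We seek K > 0 such that z > K implies |(9z + 9)/(4z + 2) − (9/4)| < ε.
(9z + 9)/(4z + 2) − (9/4) = (4(9z + 9) − 9(4z + 2)) / (4(4z + 2)) = 18/(4(4z + 2)).
For z > 0 we have 4z + 2 > 4z, so |(9z + 9)/(4z + 2) − (9/4)| = 18/(4(4z + 2)) < 18/(4·4z) = (9/8)/z.
Thus |(9z + 9)/(4z + 2) − (9/4)| < ε whenever z > (9/8)/ε.
Take K = (9/8)/ε. If z > K then |(9z + 9)/(4z + 2) − (9/4)| < (9/8)/z < ε.

K = (9/8)/ε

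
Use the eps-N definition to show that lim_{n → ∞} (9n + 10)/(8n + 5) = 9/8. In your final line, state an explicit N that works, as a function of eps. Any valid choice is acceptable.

N = (35/64)/eps

Suppose eps > 0. For n ≥ 1, |(9n + 10)/(8n + 5) − (9/8)| = |35|/(8(8n + 5)) = 35/(8(8n + 5)).
Since 8n + 5 ≥ 8n for n ≥ 1, this is ≤ 35/(8·8n) = (35/64)/n.
So |(9n + 10)/(8n + 5) − (9/8)| < eps whenever n > (35/64)/eps.
Take N = (35/64)/eps. If n > N then |(9n + 10)/(8n + 5) − (9/8)| ≤ (35/64)/n < eps.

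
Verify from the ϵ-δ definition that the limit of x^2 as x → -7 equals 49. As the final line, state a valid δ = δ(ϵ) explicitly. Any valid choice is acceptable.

Let ϵ > 0. We seek δ > 0 with 0 < |x + 7| < δ ⇒ |x^2 − 49| < ϵ.
Factor: x^2 − 49 = (x + 7)(x - 7), so |x^2 − 49| = |x + 7|·|x - 7|.
Impose δ ≤ 2 so that |x| < 9; then |x - 7| ≤ 16.
Hence |x^2 − 49| ≤ 16|x + 7|, which is < ϵ once |x + 7| < ϵ/16.
Take δ = min(2, ϵ/16). If 0 < |x + 7| < δ then both bounds hold and |x^2 − 49| ≤ 16|x + 7| < 16·(ϵ/16) = ϵ.

δ = min(2, ϵ/16)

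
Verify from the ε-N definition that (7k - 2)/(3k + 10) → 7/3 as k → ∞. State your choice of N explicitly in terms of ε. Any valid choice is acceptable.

Suppose ε > 0. For k ≥ 1, |(7k - 2)/(3k + 10) − (7/3)| = |-76|/(3(3k + 10)) = 76/(3(3k + 10)).
Since 3k + 10 ≥ 3k for k ≥ 1, this is ≤ 76/(3·3k) = (76/9)/k.
So |(7k - 2)/(3k + 10) − (7/3)| < ε whenever k > (76/9)/ε.
Take N = (76/9)/ε. If k > N then |(7k - 2)/(3k + 10) − (7/3)| ≤ (76/9)/k < ε.

N = (76/9)/ε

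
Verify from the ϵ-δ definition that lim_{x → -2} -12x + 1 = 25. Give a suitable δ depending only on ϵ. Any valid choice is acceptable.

Let ϵ > 0 be given. We need δ > 0 so that 0 < |x + 2| < δ implies |(-12x + 1) − 25| < ϵ.
Since (-12x + 1) − 25 = -12(x + 2), we have |(-12x + 1) − 25| = 12|x + 2|.
So 12|x + 2| < ϵ exactly when |x + 2| < ϵ/12.
Choosing δ = ϵ/12 gives |(-12x + 1) − 25| = 12|x + 2| < ϵ whenever |x + 2| < δ.

δ = ϵ/12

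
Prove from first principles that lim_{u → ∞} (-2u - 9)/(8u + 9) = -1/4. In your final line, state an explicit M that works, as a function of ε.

Suppose ε > 0. We seek M > 0 such that u > M implies |(-2u - 9)/(8u + 9) + 1/4| < ε.
(-2u - 9)/(8u + 9) + 1/4 = (8(-2u - 9) − (-2)(8u + 9)) / (8(8u + 9)) = -54/(8(8u + 9)).
For u > 0 we have 8u + 9 > 8u, so |(-2u - 9)/(8u + 9) + 1/4| = 54/(8(8u + 9)) < 54/(8·8u) = (27/32)/u.
Thus |(-2u - 9)/(8u + 9) + 1/4| < ε whenever u > (27/32)/ε.
Take M = (27/32)/ε. If u > M then |(-2u - 9)/(8u + 9) + 1/4| < (27/32)/u < ε.

M = (27/32)/ε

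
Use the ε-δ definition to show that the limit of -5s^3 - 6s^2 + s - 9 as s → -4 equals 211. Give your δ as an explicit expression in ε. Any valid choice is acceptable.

Suppose ε > 0. We want δ > 0 such that 0 < |s + 4| < δ implies |(-5s^3 - 6s^2 + s - 9) − 211| < ε.
(-5s^3 - 6s^2 + s - 9) − 211 = -5s^3 - 6s^2 + s - 220 = (s + 4)(-5s^2 + 14s - 55).
So |(-5s^3 - 6s^2 + s - 9) − 211| = |s + 4|·|-5s^2 + 14s - 55|.
Assume first that |s + 4| < 1, so |s| < 5. Then |-5s^2 + 14s - 55| ≤ 5·5^2 + 14·5 + 55 = 250.
Hence |(-5s^3 - 6s^2 + s - 9) − 211| ≤ 250|s + 4| < ε provided |s + 4| < ε/250.
Take δ = min(1, ε/250). Then 0 < |s + 4| < δ gives both |s + 4| < 1 and |s + 4| < ε/250, so |(-5s^3 - 6s^2 + s - 9) − 211| < ε.

δ = min(1, ε/250)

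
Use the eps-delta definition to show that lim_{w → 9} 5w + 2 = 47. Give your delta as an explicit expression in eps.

Fix eps > 0. We need delta > 0 so that 0 < |w − 9| < delta implies |(5w + 2) − 47| < eps.
Since (5w + 2) − 47 = 5(w − 9), we have |(5w + 2) − 47| = 5|w − 9|.
Thus it suffices that |w − 9| < eps/5.
Take delta = eps/5. If 0 < |w − 9| < delta then |(5w + 2) − 47| = 5|w − 9| < 5·(eps/5) = eps.

delta = eps/5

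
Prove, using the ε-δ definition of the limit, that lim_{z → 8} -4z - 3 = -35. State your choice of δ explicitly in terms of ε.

δ = ε/4

Let ε > 0. We need δ > 0 so that 0 < |z − 8| < δ implies |(-4z - 3) + 35| < ε.
|(-4z - 3) + 35| = |-4z + 32| = 4|z − 8|.
Thus it suffices that |z − 8| < ε/4.
Take δ = ε/4. If 0 < |z − 8| < δ then |(-4z - 3) + 35| = 4|z − 8| < 4·(ε/4) = ε.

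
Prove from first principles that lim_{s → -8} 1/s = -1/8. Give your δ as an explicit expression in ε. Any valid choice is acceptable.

Suppose ε > 0. We seek δ > 0 such that 0 < |s + 8| < δ implies |1/s + 1/8| < ε.
|1/s + 1/8| = |-8 − s|/(8·|s|) = |s + 8|/(8|s|).
Restrict δ ≤ 4. Then |s + 8| < 4 gives |s| > 4, so 8|s| > 32.
Then |1/s + 1/8| < |s + 8|/32, which is < ε when |s + 8| < 32ε.
Take δ = min(4, 32ε). Then 0 < |s + 8| < δ gives both |s + 8| < 4 and |s + 8| < 32ε, so |1/s + 1/8| < ε.

δ = min(4, 32ε)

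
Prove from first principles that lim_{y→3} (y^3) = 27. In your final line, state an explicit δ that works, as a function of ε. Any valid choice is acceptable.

δ = min(2, ε/49)

Fix ε > 0. We seek δ > 0 with 0 < |y − 3| < δ ⇒ |y^3 − 27| < ε.
Factor: y^3 − 27 = (y − 3)(y^2 + 3y + 9), so |y^3 − 27| = |y − 3|·|y^2 + 3y + 9|.
Restrict δ ≤ 2. Then |y − 3| < 2 gives |y| < 5, so by the triangle inequality |y^2 + 3y + 9| ≤ 5^2 + 3·5 + 9 = 49.
Hence |y^3 − 27| ≤ 49|y − 3|, which is < ε once |y − 3| < ε/49.
Take δ = min(2, ε/49). If 0 < |y − 3| < δ then both bounds hold and |y^3 − 27| ≤ 49|y − 3| < 49·(ε/49) = ε.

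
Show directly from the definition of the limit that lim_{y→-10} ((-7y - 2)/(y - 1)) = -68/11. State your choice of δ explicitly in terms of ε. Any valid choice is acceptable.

Fix ε > 0. We want δ > 0 with 0 < |y + 10| < δ ⇒ |(-7y - 2)/(y - 1) + 68/11| < ε.
Combining over a common denominator, (-7y - 2)/(y - 1) + 68/11 = [(-7y - 2)·(-11) − 68·(y - 1)] / [(-11)·(y - 1)] = 9(y + 10) / ((-11)(y - 1)).
So |(-7y - 2)/(y - 1) + 68/11| = 9|y + 10| / (11·|y − 1|).
Require δ ≤ 11/2, so |y − 1| ≥ |-11| − |y + 10| > 11 − 11/2 = 11/2.
Hence |(-7y - 2)/(y - 1) + 68/11| < 9|y + 10|/(11·(11/2)) = (18/121)|y + 10|, which is < ε once |y + 10| < (121/18)ε.
Take δ = min(11/2, (121/18)ε). Then 0 < |y + 10| < δ forces both bounds, so |(-7y - 2)/(y - 1) + 68/11| < ε.

δ = min(11/2, (121/18)ε)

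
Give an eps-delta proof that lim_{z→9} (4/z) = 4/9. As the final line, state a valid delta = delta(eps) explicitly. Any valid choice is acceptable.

delta = min(9/2, (81/8)eps)

Let eps > 0. We seek delta > 0 such that 0 < |z − 9| < delta implies |4/z − (4/9)| < eps.
|4/z − (4/9)| = 4·|9 − z|/(9·|z|) = 4|z − 9|/(9|z|).
Restrict delta ≤ 9/2. Then |z − 9| < 9/2 gives |z| > 9/2, so 9|z| > 81/2.
Then |4/z − (4/9)| < 4|z − 9|/(81/2), which is < eps when |z − 9| < (81/8)eps.
Take delta = min(9/2, (81/8)eps). Then 0 < |z − 9| < delta gives both |z − 9| < 9/2 and |z − 9| < (81/8)eps, so |4/z − (4/9)| < eps.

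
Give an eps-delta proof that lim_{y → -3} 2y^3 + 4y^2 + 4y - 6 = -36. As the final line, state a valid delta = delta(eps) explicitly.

delta = min(1, eps/50)

Fix eps > 0. We want delta > 0 such that 0 < |y + 3| < delta implies |(2y^3 + 4y^2 + 4y - 6) + 36| < eps.
(2y^3 + 4y^2 + 4y - 6) + 36 = 2y^3 + 4y^2 + 4y + 30 = (y + 3)(2y^2 - 2y + 10).
So |(2y^3 + 4y^2 + 4y - 6) + 36| = |y + 3|·|2y^2 - 2y + 10|.
Require delta ≤ 1. Then |y + 3| < 1 gives |y| < 4, and by the triangle inequality |2y^2 - 2y + 10| ≤ 2·4^2 + 2·4 + 10 = 50.
Hence |(2y^3 + 4y^2 + 4y - 6) + 36| ≤ 50|y + 3| < eps provided |y + 3| < eps/50.
Take delta = min(1, eps/50). Then 0 < |y + 3| < delta gives both |y + 3| < 1 and |y + 3| < eps/50, so |(2y^3 + 4y^2 + 4y - 6) + 36| < eps.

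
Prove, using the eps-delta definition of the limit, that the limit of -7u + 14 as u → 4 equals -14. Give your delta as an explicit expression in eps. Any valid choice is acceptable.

Let eps > 0. We need delta > 0 so that 0 < |u − 4| < delta implies |(-7u + 14) + 14| < eps.
|(-7u + 14) + 14| = |-7u + 28| = 7|u − 4|.
Thus it suffices that |u − 4| < eps/7.
Take delta = eps/7. If 0 < |u − 4| < delta then |(-7u + 14) + 14| = 7|u − 4| < 7·(eps/7) = eps.

delta = eps/7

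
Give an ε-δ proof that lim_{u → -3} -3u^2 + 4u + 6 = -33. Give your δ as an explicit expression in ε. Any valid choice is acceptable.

Let ε > 0 be given. We want δ > 0 such that 0 < |u + 3| < δ implies |(-3u^2 + 4u + 6) + 33| < ε.
(-3u^2 + 4u + 6) + 33 = -3u^2 + 4u + 39 = (u + 3)(-3u + 13).
So |(-3u^2 + 4u + 6) + 33| = |u + 3|·|-3u + 13|.
Assume first that |u + 3| < 1, so |u| < 4. Then |-3u + 13| ≤ 3·4 + 13 = 25.
Hence |(-3u^2 + 4u + 6) + 33| ≤ 25|u + 3| < ε provided |u + 3| < ε/25.
Choosing δ = min(1, ε/25) ensures both conditions, hence |(-3u^2 + 4u + 6) + 33| < ε.

δ = min(1, ε/25)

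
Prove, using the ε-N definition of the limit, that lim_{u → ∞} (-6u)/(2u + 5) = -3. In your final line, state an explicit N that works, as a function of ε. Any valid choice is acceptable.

N = (15/2)/ε

Fix ε > 0. We seek N > 0 such that u > N implies |(-6u)/(2u + 5) + 3| < ε.
(-6u)/(2u + 5) + 3 = (2(-6u) − (-6)(2u + 5)) / (2(2u + 5)) = 30/(2(2u + 5)).
For u > 0 we have 2u + 5 > 2u, so |(-6u)/(2u + 5) + 3| = 30/(2(2u + 5)) < 30/(2·2u) = (15/2)/u.
Thus |(-6u)/(2u + 5) + 3| < ε whenever u > (15/2)/ε.
Take N = (15/2)/ε. If u > N then |(-6u)/(2u + 5) + 3| < (15/2)/u < ε.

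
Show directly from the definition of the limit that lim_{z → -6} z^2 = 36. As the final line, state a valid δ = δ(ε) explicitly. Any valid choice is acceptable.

Let ε > 0. We seek δ > 0 with 0 < |z + 6| < δ ⇒ |z^2 − 36| < ε.
Factor: z^2 − 36 = (z + 6)(z - 6), so |z^2 − 36| = |z + 6|·|z - 6|.
Restrict δ ≤ 1. Then |z + 6| < 1 gives |z| < 7, so by the triangle inequality |z - 6| ≤ 7 + 6 = 13.
Hence |z^2 − 36| ≤ 13|z + 6|, which is < ε once |z + 6| < ε/13.
Take δ = min(1, ε/13). If 0 < |z + 6| < δ then both bounds hold and |z^2 − 36| ≤ 13|z + 6| < 13·(ε/13) = ε.

δ = min(1, ε/13)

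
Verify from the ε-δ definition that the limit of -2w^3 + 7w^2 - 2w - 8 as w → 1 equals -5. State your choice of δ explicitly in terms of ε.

δ = min(1, ε/21)

Let ε > 0. We want δ > 0 such that 0 < |w − 1| < δ implies |(-2w^3 + 7w^2 - 2w - 8) + 5| < ε.
(-2w^3 + 7w^2 - 2w - 8) + 5 = -2w^3 + 7w^2 - 2w - 3 = (w − 1)(-2w^2 + 5w + 3).
So |(-2w^3 + 7w^2 - 2w - 8) + 5| = |w − 1|·|-2w^2 + 5w + 3|.
Require δ ≤ 1. Then |w − 1| < 1 gives |w| < 2, and by the triangle inequality |-2w^2 + 5w + 3| ≤ 2·2^2 + 5·2 + 3 = 21.
Hence |(-2w^3 + 7w^2 - 2w - 8) + 5| ≤ 21|w − 1| < ε provided |w − 1| < ε/21.
Choosing δ = min(1, ε/21) ensures both conditions, hence |(-2w^3 + 7w^2 - 2w - 8) + 5| < ε.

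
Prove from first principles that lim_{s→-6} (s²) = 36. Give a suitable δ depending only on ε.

δ = min(1, ε/13)

Let ε > 0 be given. We seek δ > 0 with 0 < |s + 6| < δ ⇒ |s² − 36| < ε.
Factor: s² − 36 = (s + 6)(s - 6), so |s² − 36| = |s + 6|·|s - 6|.
Restrict δ ≤ 1. Then |s + 6| < 1 gives |s| < 7, so by the triangle inequality |s - 6| ≤ 7 + 6 = 13.
Hence |s² − 36| ≤ 13|s + 6|, which is < ε once |s + 6| < ε/13.
Take δ = min(1, ε/13). If 0 < |s + 6| < δ then both bounds hold and |s² − 36| ≤ 13|s + 6| < 13·(ε/13) = ε.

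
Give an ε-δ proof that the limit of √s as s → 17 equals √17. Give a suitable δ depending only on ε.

δ = min(17, √17·ε)

Suppose ε > 0. We want δ > 0 such that 0 < |s − 17| < δ implies |√s − √17| < ε.
Multiplying by the conjugate, |√s − √17| = |s − 17|/(√s + √17).
Restrict δ ≤ 17 so that |s − 17| < 17 forces s > 0, and then √s + √17 > √17.
Hence |√s − √17| < |s − 17|/√17, which is < ε once |s − 17| < √17·ε.
Take δ = min(17, √17·ε). If 0 < |s − 17| < δ then s > 0 and |√s − √17| < |s − 17|/√17 < ε.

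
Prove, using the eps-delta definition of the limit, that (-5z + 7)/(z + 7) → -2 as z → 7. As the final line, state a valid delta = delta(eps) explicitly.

Fix eps > 0. We want delta > 0 with 0 < |z − 7| < delta ⇒ |(-5z + 7)/(z + 7) + 2| < eps.
Combining over a common denominator, (-5z + 7)/(z + 7) + 2 = [(-5z + 7)·14 − (-28)·(z + 7)] / [14·(z + 7)] = -42(z − 7) / (14(z + 7)).
So |(-5z + 7)/(z + 7) + 2| = 42|z − 7| / (14·|z + 7|).
Require delta ≤ 7, so |z + 7| ≥ |14| − |z − 7| > 14 − 7 = 7.
Hence |(-5z + 7)/(z + 7) + 2| < 42|z − 7|/(14·7) = (3/7)|z − 7|, which is < eps once |z − 7| < (7/3)eps.
Take delta = min(7, (7/3)eps). Then 0 < |z − 7| < delta forces both bounds, so |(-5z + 7)/(z + 7) + 2| < eps.

delta = min(7, (7/3)eps)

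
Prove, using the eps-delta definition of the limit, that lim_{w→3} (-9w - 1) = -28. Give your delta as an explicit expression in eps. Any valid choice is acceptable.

Fix eps > 0. We need delta > 0 so that 0 < |w − 3| < delta implies |(-9w - 1) + 28| < eps.
Since (-9w - 1) + 28 = -9(w − 3), we have |(-9w - 1) + 28| = 9|w − 3|.
So 9|w − 3| < eps exactly when |w − 3| < eps/9.
Choosing delta = eps/9 gives |(-9w - 1) + 28| = 9|w − 3| < eps whenever |w − 3| < delta.

delta = eps/9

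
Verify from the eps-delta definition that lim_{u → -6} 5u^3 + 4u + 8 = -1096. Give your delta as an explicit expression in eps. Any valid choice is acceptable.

delta = min(1, eps/639)

Suppose eps > 0. We want delta > 0 such that 0 < |u + 6| < delta implies |(5u^3 + 4u + 8) + 1096| < eps.
(5u^3 + 4u + 8) + 1096 = 5u^3 + 4u + 1104 = (u + 6)(5u^2 - 30u + 184).
So |(5u^3 + 4u + 8) + 1096| = |u + 6|·|5u^2 - 30u + 184|.
Require delta ≤ 1. Then |u + 6| < 1 gives |u| < 7, and by the triangle inequality |5u^2 - 30u + 184| ≤ 5·7^2 + 30·7 + 184 = 639.
Hence |(5u^3 + 4u + 8) + 1096| ≤ 639|u + 6| < eps provided |u + 6| < eps/639.
Choosing delta = min(1, eps/639) ensures both conditions, hence |(5u^3 + 4u + 8) + 1096| < eps.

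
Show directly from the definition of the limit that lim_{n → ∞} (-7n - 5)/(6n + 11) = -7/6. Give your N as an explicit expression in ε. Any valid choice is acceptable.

Fix ε > 0. For n ≥ 1, |(-7n - 5)/(6n + 11) + 7/6| = |47|/(6(6n + 11)) = 47/(6(6n + 11)).
Since 6n + 11 ≥ 6n for n ≥ 1, this is ≤ 47/(6·6n) = (47/36)/n.
So |(-7n - 5)/(6n + 11) + 7/6| < ε whenever n > (47/36)/ε.
Take N = (47/36)/ε. If n > N then |(-7n - 5)/(6n + 11) + 7/6| ≤ (47/36)/n < ε.

N = (47/36)/ε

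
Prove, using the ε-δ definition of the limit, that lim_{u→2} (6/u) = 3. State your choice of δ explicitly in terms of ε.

Let ε > 0 be given. We seek δ > 0 such that 0 < |u − 2| < δ implies |6/u − 3| < ε.
|6/u − 3| = 6·|2 − u|/(2·|u|) = 6|u − 2|/(2|u|).
Require δ ≤ 1 so that |u| > 2 − 1 = 1, hence 2|u| > 2.
Then |6/u − 3| < 6|u − 2|/2, which is < ε when |u − 2| < (1/3)ε.
Take δ = min(1, (1/3)ε). Then 0 < |u − 2| < δ gives both |u − 2| < 1 and |u − 2| < (1/3)ε, so |6/u − 3| < ε.

δ = min(1, (1/3)ε)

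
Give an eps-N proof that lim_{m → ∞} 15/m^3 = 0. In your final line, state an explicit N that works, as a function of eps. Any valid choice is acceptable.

Let eps > 0 be given. For m ≥ 1, |15/m^3 − 0| = 15/m^3.
15/m^3 < eps ⇔ m^3 > 15/eps ⇔ m > (15/eps)^{1/3}.
Take N = (15/eps)^{1/3}. Then m > N implies 15/m^3 < eps.

N = (15/eps)^{1/3}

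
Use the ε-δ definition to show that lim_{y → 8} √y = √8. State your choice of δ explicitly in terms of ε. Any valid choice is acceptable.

Fix ε > 0. We want δ > 0 such that 0 < |y − 8| < δ implies |√y − √8| < ε.
Rationalise: √y − √8 = (y − 8)/(√y + √8), so |√y − √8| = |y − 8|/(√y + √8).
Restrict δ ≤ 8 so that |y − 8| < 8 forces y > 0, and then √y + √8 > √8.
Hence |√y − √8| < |y − 8|/√8, which is < ε once |y − 8| < √8·ε.
Take δ = min(8, √8·ε). If 0 < |y − 8| < δ then y > 0 and |√y − √8| < |y − 8|/√8 < ε.

δ = min(8, √8·ε)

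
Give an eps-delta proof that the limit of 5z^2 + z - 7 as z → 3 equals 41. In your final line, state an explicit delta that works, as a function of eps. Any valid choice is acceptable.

Let eps > 0 be given. We want delta > 0 such that 0 < |z − 3| < delta implies |(5z^2 + z - 7) − 41| < eps.
(5z^2 + z - 7) − 41 = 5z^2 + z - 48 = (z − 3)(5z + 16).
So |(5z^2 + z - 7) − 41| = |z − 3|·|5z + 16|.
Require delta ≤ 2. Then |z − 3| < 2 gives |z| < 5, and by the triangle inequality |5z + 16| ≤ 5·5 + 16 = 41.
Hence |(5z^2 + z - 7) − 41| ≤ 41|z − 3| < eps provided |z − 3| < eps/41.
Choosing delta = min(2, eps/41) ensures both conditions, hence |(5z^2 + z - 7) − 41| < eps.

delta = min(2, eps/41)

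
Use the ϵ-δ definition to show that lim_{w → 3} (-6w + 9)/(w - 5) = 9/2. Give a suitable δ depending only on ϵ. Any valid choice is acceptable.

δ = min(1, (2/21)ϵ)

Suppose ϵ > 0. We want δ > 0 with 0 < |w − 3| < δ ⇒ |(-6w + 9)/(w - 5) − (9/2)| < ϵ.
Combining over a common denominator, (-6w + 9)/(w - 5) − (9/2) = [(-6w + 9)·(-2) − (-9)·(w - 5)] / [(-2)·(w - 5)] = 21(w − 3) / ((-2)(w - 5)).
So |(-6w + 9)/(w - 5) − (9/2)| = 21|w − 3| / (2·|w − 5|).
Restrict δ ≤ 1. Then |w − 3| < 1 gives |w − 5| = |(w − 3) + (-2)| ≥ 2 − 1 = 1.
Hence |(-6w + 9)/(w - 5) − (9/2)| < 21|w − 3|/(2·1) = (21/2)|w − 3|, which is < ϵ once |w − 3| < (2/21)ϵ.
Take δ = min(1, (2/21)ϵ). Then 0 < |w − 3| < δ forces both bounds, so |(-6w + 9)/(w - 5) − (9/2)| < ϵ.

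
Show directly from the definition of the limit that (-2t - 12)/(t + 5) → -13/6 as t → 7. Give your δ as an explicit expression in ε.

Let ε > 0. We want δ > 0 with 0 < |t − 7| < δ ⇒ |(-2t - 12)/(t + 5) + 13/6| < ε.
Combining over a common denominator, (-2t - 12)/(t + 5) + 13/6 = [(-2t - 12)·12 − (-26)·(t + 5)] / [12·(t + 5)] = 2(t − 7) / (12(t + 5)).
So |(-2t - 12)/(t + 5) + 13/6| = 2|t − 7| / (12·|t + 5|).
Require δ ≤ 6, so |t + 5| ≥ |12| − |t − 7| > 12 − 6 = 6.
Hence |(-2t - 12)/(t + 5) + 13/6| < 2|t − 7|/(12·6) = (1/36)|t − 7|, which is < ε once |t − 7| < 36ε.
Take δ = min(6, 36ε). Then 0 < |t − 7| < δ forces both bounds, so |(-2t - 12)/(t + 5) + 13/6| < ε.

δ = min(6, 36ε)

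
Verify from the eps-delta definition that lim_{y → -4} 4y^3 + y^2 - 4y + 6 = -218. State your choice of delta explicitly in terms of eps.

delta = min(1, eps/231)

Suppose eps > 0. We want delta > 0 such that 0 < |y + 4| < delta implies |(4y^3 + y^2 - 4y + 6) + 218| < eps.
(4y^3 + y^2 - 4y + 6) + 218 = 4y^3 + y^2 - 4y + 224 = (y + 4)(4y^2 - 15y + 56).
So |(4y^3 + y^2 - 4y + 6) + 218| = |y + 4|·|4y^2 - 15y + 56|.
Require delta ≤ 1. Then |y + 4| < 1 gives |y| < 5, and by the triangle inequality |4y^2 - 15y + 56| ≤ 4·5^2 + 15·5 + 56 = 231.
Hence |(4y^3 + y^2 - 4y + 6) + 218| ≤ 231|y + 4| < eps provided |y + 4| < eps/231.
Choosing delta = min(1, eps/231) ensures both conditions, hence |(4y^3 + y^2 - 4y + 6) + 218| < eps.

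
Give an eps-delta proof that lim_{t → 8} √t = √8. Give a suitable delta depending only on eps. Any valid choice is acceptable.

delta = min(8, √8·eps)

Suppose eps > 0. We want delta > 0 such that 0 < |t − 8| < delta implies |√t − √8| < eps.
Rationalise: √t − √8 = (t − 8)/(√t + √8), so |√t − √8| = |t − 8|/(√t + √8).
Restrict delta ≤ 8 so that |t − 8| < 8 forces t > 0, and then √t + √8 > √8.
Hence |√t − √8| < |t − 8|/√8, which is < eps once |t − 8| < √8·eps.
Take delta = min(8, √8·eps). If 0 < |t − 8| < delta then t > 0 and |√t − √8| < |t − 8|/√8 < eps.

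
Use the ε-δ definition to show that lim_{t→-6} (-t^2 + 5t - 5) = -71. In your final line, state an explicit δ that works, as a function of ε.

Fix ε > 0. We want δ > 0 such that 0 < |t + 6| < δ implies |(-t^2 + 5t - 5) + 71| < ε.
(-t^2 + 5t - 5) + 71 = -t^2 + 5t + 66 = (t + 6)(-t + 11).
So |(-t^2 + 5t - 5) + 71| = |t + 6|·|-t + 11|.
Assume first that |t + 6| < 2, so |t| < 8. Then |-t + 11| ≤ 8 + 11 = 19.
Hence |(-t^2 + 5t - 5) + 71| ≤ 19|t + 6| < ε provided |t + 6| < ε/19.
Choosing δ = min(2, ε/19) ensures both conditions, hence |(-t^2 + 5t - 5) + 71| < ε.

δ = min(2, ε/19)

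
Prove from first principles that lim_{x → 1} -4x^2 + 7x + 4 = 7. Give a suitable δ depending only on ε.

Fix ε > 0. We want δ > 0 such that 0 < |x − 1| < δ implies |(-4x^2 + 7x + 4) − 7| < ε.
(-4x^2 + 7x + 4) − 7 = -4x^2 + 7x - 3 = (x − 1)(-4x + 3).
So |(-4x^2 + 7x + 4) − 7| = |x − 1|·|-4x + 3|.
Require δ ≤ 1. Then |x − 1| < 1 gives |x| < 2, and by the triangle inequality |-4x + 3| ≤ 4·2 + 3 = 11.
Hence |(-4x^2 + 7x + 4) − 7| ≤ 11|x − 1| < ε provided |x − 1| < ε/11.
Take δ = min(1, ε/11). Then 0 < |x − 1| < δ gives both |x − 1| < 1 and |x − 1| < ε/11, so |(-4x^2 + 7x + 4) − 7| < ε.

δ = min(1, ε/11)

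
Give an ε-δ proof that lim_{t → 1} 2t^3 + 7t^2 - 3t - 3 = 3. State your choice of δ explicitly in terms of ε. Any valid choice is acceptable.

Fix ε > 0. We want δ > 0 such that 0 < |t − 1| < δ implies |(2t^3 + 7t^2 - 3t - 3) − 3| < ε.
(2t^3 + 7t^2 - 3t - 3) − 3 = 2t^3 + 7t^2 - 3t - 6 = (t − 1)(2t^2 + 9t + 6).
So |(2t^3 + 7t^2 - 3t - 3) − 3| = |t − 1|·|2t^2 + 9t + 6|.
Assume first that |t − 1| < 1, so |t| < 2. Then |2t^2 + 9t + 6| ≤ 2·2^2 + 9·2 + 6 = 32.
Hence |(2t^3 + 7t^2 - 3t - 3) − 3| ≤ 32|t − 1| < ε provided |t − 1| < ε/32.
Choosing δ = min(1, ε/32) ensures both conditions, hence |(2t^3 + 7t^2 - 3t - 3) − 3| < ε.

δ = min(1, ε/32)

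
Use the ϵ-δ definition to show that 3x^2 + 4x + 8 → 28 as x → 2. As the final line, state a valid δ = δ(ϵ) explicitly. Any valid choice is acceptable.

δ = min(2, ϵ/22)

Let ϵ > 0. We want δ > 0 such that 0 < |x − 2| < δ implies |(3x^2 + 4x + 8) − 28| < ϵ.
(3x^2 + 4x + 8) − 28 = 3x^2 + 4x - 20 = (x − 2)(3x + 10).
So |(3x^2 + 4x + 8) − 28| = |x − 2|·|3x + 10|.
Require δ ≤ 2. Then |x − 2| < 2 gives |x| < 4, and by the triangle inequality |3x + 10| ≤ 3·4 + 10 = 22.
Hence |(3x^2 + 4x + 8) − 28| ≤ 22|x − 2| < ϵ provided |x − 2| < ϵ/22.
Choosing δ = min(2, ϵ/22) ensures both conditions, hence |(3x^2 + 4x + 8) − 28| < ϵ.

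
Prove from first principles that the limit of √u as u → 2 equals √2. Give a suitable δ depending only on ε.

δ = min(2, √2·ε)

Let ε > 0 be given. We want δ > 0 such that 0 < |u − 2| < δ implies |√u − √2| < ε.
Rationalise: √u − √2 = (u − 2)/(√u + √2), so |√u − √2| = |u − 2|/(√u + √2).
Restrict δ ≤ 2 so that |u − 2| < 2 forces u > 0, and then √u + √2 > √2.
Hence |√u − √2| < |u − 2|/√2, which is < ε once |u − 2| < √2·ε.
Take δ = min(2, √2·ε). If 0 < |u − 2| < δ then u > 0 and |√u − √2| < |u − 2|/√2 < ε.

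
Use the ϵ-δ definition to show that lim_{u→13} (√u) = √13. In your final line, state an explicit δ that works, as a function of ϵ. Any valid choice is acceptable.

δ = min(13, √13·ϵ)

Fix ϵ > 0. We want δ > 0 such that 0 < |u − 13| < δ implies |√u − √13| < ϵ.
Rationalise: √u − √13 = (u − 13)/(√u + √13), so |√u − √13| = |u − 13|/(√u + √13).
Restrict δ ≤ 13 so that |u − 13| < 13 forces u > 0, and then √u + √13 > √13.
Hence |√u − √13| < |u − 13|/√13, which is < ϵ once |u − 13| < √13·ϵ.
Take δ = min(13, √13·ϵ). If 0 < |u − 13| < δ then u > 0 and |√u − √13| < |u − 13|/√13 < ϵ.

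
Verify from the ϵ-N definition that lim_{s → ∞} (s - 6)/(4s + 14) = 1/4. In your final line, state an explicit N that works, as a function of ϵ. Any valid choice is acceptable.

Fix ϵ > 0. We seek N > 0 such that s > N implies |(s - 6)/(4s + 14) − (1/4)| < ϵ.
(s - 6)/(4s + 14) − (1/4) = (4(s - 6) − (4s + 14)) / (4(4s + 14)) = -38/(4(4s + 14)).
For s > 0 we have 4s + 14 > 4s, so |(s - 6)/(4s + 14) − (1/4)| = 38/(4(4s + 14)) < 38/(4·4s) = (19/8)/s.
Thus |(s - 6)/(4s + 14) − (1/4)| < ϵ whenever s > (19/8)/ϵ.
Take N = (19/8)/ϵ. If s > N then |(s - 6)/(4s + 14) − (1/4)| < (19/8)/s < ϵ.

N = (19/8)/ϵ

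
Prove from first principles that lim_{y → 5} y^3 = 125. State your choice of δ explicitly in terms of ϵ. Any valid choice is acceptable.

Fix ϵ > 0. We seek δ > 0 with 0 < |y − 5| < δ ⇒ |y^3 − 125| < ϵ.
Factor: y^3 − 125 = (y − 5)(y^2 + 5y + 25), so |y^3 − 125| = |y − 5|·|y^2 + 5y + 25|.
Impose δ ≤ 2 so that |y| < 7; then |y^2 + 5y + 25| ≤ 109.
Hence |y^3 − 125| ≤ 109|y − 5|, which is < ϵ once |y − 5| < ϵ/109.
Take δ = min(2, ϵ/109). If 0 < |y − 5| < δ then both bounds hold and |y^3 − 125| ≤ 109|y − 5| < 109·(ϵ/109) = ϵ.

δ = min(2, ϵ/109)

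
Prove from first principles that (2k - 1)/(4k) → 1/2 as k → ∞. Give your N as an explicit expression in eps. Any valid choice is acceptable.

Let eps > 0. For k ≥ 1, |(2k - 1)/(4k) − (1/2)| = |-4|/(4(4k)) = 4/(4(4k)).
Since 4k ≥ 4k for k ≥ 1, this is ≤ 4/(4·4k) = (1/4)/k.
So |(2k - 1)/(4k) − (1/2)| < eps whenever k > (1/4)/eps.
Take N = (1/4)/eps. If k > N then |(2k - 1)/(4k) − (1/2)| ≤ (1/4)/k < eps.

N = (1/4)/eps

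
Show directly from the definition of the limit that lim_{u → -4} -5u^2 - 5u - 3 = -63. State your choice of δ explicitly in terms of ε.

δ = min(2, ε/45)

Let ε > 0 be given. We want δ > 0 such that 0 < |u + 4| < δ implies |(-5u^2 - 5u - 3) + 63| < ε.
(-5u^2 - 5u - 3) + 63 = -5u^2 - 5u + 60 = (u + 4)(-5u + 15).
So |(-5u^2 - 5u - 3) + 63| = |u + 4|·|-5u + 15|.
Require δ ≤ 2. Then |u + 4| < 2 gives |u| < 6, and by the triangle inequality |-5u + 15| ≤ 5·6 + 15 = 45.
Hence |(-5u^2 - 5u - 3) + 63| ≤ 45|u + 4| < ε provided |u + 4| < ε/45.
Take δ = min(2, ε/45). Then 0 < |u + 4| < δ gives both |u + 4| < 2 and |u + 4| < ε/45, so |(-5u^2 - 5u - 3) + 63| < ε.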